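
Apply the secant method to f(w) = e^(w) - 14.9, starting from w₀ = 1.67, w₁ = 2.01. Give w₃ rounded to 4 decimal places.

2.5330

f(w_0) = -9.587832, f(w_1) = -7.436683
w_2 = 2.010000 - (-7.436683)·(2.010000 - 1.670000)/(-7.436683 - (-9.587832)) = 3.185405; f(w_2) = 9.277080
w_3 = 3.185405 - (9.277080)·(3.185405 - 2.010000)/(9.277080 - (-7.436683)) = 2.532989; f(w_3) = -2.308915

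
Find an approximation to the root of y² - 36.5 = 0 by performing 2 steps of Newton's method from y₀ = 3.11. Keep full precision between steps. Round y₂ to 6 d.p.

6.170103

Newton update: y ← y − f(y)/f'(y).
f'(y) = 2y
y_0 = 3.110000: f = -26.827900, f' = 6.220000 → y_1 = 3.110000 - (-26.827900)/(6.220000) = 7.423167
y_1 = 7.423167: f = 18.603411, f' = 14.846334 → y_2 = 7.423167 - (18.603411)/(14.846334) = 6.170103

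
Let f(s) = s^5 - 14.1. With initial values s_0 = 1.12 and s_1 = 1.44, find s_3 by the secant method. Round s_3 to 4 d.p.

f(s_0) = -12.337658, f(s_1) = -7.908264
s_2 = 1.440000 - (-7.908264)·(1.440000 - 1.120000)/(-7.908264 - (-12.337658)) = 2.011330; f(s_2) = 18.816695
s_3 = 2.011330 - (18.816695)·(2.011330 - 1.440000)/(18.816695 - (-7.908264)) = 1.609064; f(s_3) = -3.313851

1.6091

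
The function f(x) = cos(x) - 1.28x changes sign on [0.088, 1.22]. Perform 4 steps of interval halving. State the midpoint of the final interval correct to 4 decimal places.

0.6186

f(0.088000) = 0.883490, f(1.220000) = -1.217954 (opposite signs)
step 1: m = 0.654000, f(m) = -0.043463 < 0 → root in [0.088000, 0.654000]
step 2: m = 0.371000, f(m) = 0.457085 > 0 → root in [0.371000, 0.654000]
step 3: m = 0.512500, f(m) = 0.215521 > 0 → root in [0.512500, 0.654000]
step 4: m = 0.583250, f(m) = 0.088117 > 0 → root in [0.583250, 0.654000]
Midpoint of [0.583250, 0.654000] = 0.618625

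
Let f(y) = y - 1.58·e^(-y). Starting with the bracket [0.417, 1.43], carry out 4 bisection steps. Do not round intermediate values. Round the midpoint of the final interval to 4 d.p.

0.7652

f(0.417000) = -0.624253, f(1.430000) = 1.051892 (opposite signs)
step 1: m = 0.923500, f(m) = 0.296040 > 0 → root in [0.417000, 0.923500]
step 2: m = 0.670250, f(m) = -0.138047 < 0 → root in [0.670250, 0.923500]
step 3: m = 0.796875, f(m) = 0.084713 > 0 → root in [0.670250, 0.796875]
step 4: m = 0.733563, f(m) = -0.025146 < 0 → root in [0.733563, 0.796875]
Midpoint of [0.733563, 0.796875] = 0.765219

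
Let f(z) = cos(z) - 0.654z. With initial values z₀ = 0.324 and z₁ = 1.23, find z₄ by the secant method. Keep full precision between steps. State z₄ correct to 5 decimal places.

f(z_0) = 0.736074, f(z_1) = -0.470182
z_2 = 1.230000 - (-0.470182)·(1.230000 - 0.324000)/(-0.470182 - (0.736074)) = 0.876853; f(z_2) = 0.066111
z_3 = 0.876853 - (0.066111)·(0.876853 - 1.230000)/(0.066111 - (-0.470182)) = 0.920387; f(z_3) = 0.003579
z_4 = 0.920387 - (0.003579)·(0.920387 - 0.876853)/(0.003579 - (0.066111)) = 0.922879; f(z_4) = -0.000035

0.92288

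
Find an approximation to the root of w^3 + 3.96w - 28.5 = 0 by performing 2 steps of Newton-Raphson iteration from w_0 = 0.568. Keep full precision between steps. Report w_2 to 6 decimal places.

4.027140

f'(w) = 3w^2 + 3.96
w_0 = 0.568000: f = -26.067470, f' = 4.927872 → w_1 = 0.568000 - (-26.067470)/(4.927872) = 5.857802
w_1 = 5.857802: f = 195.700654, f' = 106.901550 → w_2 = 5.857802 - (195.700654)/(106.901550) = 4.027140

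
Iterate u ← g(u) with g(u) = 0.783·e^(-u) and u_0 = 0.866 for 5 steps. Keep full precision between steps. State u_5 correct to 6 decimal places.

0.474264

u_1 = g(0.866000) = 0.329354
u_2 = g(0.329354) = 0.563281
u_3 = g(0.563281) = 0.445792
u_4 = g(0.445792) = 0.501368
u_5 = g(0.501368) = 0.474264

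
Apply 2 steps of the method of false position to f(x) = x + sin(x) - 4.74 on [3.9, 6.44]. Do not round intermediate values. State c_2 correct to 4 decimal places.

5.4031

f(3.900000) = -1.527766, f(6.440000) = 1.856173
step 1: c = 5.046748, f(c) = -0.637873 < 0 → new bracket [5.046748, 6.440000]
step 2: c = 5.403084, f(c) = -0.107720 < 0 → new bracket [5.403084, 6.440000]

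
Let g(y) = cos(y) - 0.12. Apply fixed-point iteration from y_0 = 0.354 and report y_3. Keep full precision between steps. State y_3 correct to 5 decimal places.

0.72529

y_1 = g(0.354000) = 0.817994
y_2 = g(0.817994) = 0.563687
y_3 = g(0.563687) = 0.725291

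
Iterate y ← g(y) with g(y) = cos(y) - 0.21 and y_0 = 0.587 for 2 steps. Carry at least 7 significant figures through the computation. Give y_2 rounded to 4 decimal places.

y_1 = g(0.587000) = 0.622606
y_2 = g(0.622606) = 0.602362

0.6024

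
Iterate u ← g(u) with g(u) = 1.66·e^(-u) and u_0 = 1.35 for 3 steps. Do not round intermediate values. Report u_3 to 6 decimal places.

0.564022

u_1 = g(1.350000) = 0.430339
u_2 = g(0.430339) = 1.079479
u_3 = g(1.079479) = 0.564022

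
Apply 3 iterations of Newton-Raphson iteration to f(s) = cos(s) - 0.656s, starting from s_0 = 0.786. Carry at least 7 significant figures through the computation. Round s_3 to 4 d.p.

0.9216

f'(s) = -sin(s) - 0.656
s_0 = 0.786000: f = 0.191065, f' = -1.363532 → s_1 = 0.786000 - (0.191065)/(-1.363532) = 0.926125
s_1 = 0.926125: f = -0.006602, f' = -1.455297 → s_2 = 0.926125 - (-0.006602)/(-1.455297) = 0.921588
s_2 = 0.921588: f = -0.000006, f' = -1.452563 → s_3 = 0.921588 - (-0.000006)/(-1.452563) = 0.921584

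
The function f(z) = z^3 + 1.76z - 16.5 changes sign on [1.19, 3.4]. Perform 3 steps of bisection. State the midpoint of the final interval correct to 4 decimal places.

2.4331

f(1.190000) = -12.720441, f(3.400000) = 28.788000 (opposite signs)
step 1: m = 2.295000, f(m) = -0.372978 < 0 → root in [2.295000, 3.400000]
step 2: m = 2.847500, f(m) = 11.599860 > 0 → root in [2.295000, 2.847500]
step 3: m = 2.571250, f(m) = 5.024773 > 0 → root in [2.295000, 2.571250]
Midpoint of [2.295000, 2.571250] = 2.433125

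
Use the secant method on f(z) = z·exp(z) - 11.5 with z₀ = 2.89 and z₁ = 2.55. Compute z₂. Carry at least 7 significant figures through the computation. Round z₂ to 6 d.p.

f(z_0) = 40.500665, f(z_1) = 21.158115
z_2 = 2.550000 - (21.158115)·(2.550000 - 2.890000)/(21.158115 - (40.500665)) = 2.178086; f(z_2) = 7.731181

2.178086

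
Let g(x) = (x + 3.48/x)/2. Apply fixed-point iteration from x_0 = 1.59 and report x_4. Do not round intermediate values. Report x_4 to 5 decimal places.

1.86548

x_1 = g(1.590000) = 1.889340
x_2 = g(1.889340) = 1.865627
x_3 = g(1.865627) = 1.865476
x_4 = g(1.865476) = 1.865476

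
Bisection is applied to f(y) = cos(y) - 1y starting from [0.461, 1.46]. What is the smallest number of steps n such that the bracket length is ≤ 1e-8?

27

Initial width b − a = 1.46 − 0.461 = 0.999000.
After n steps the width is (b−a)/2^n; need (b−a)/2^n ≤ 1e-8.
So n ≥ log₂(0.999000/1e-8) = log₂(99900000.0000) ≈ 26.5740.
Hence n = 27.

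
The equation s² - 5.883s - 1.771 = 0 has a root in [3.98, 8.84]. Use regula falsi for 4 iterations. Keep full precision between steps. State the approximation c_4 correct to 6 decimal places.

f(3.980000) = -9.344940, f(8.840000) = 24.368880
step 1: c = 5.327115, f(c) = -4.732261 < 0 → new bracket [5.327115, 8.840000]
step 2: c = 5.898361, f(c) = -1.680397 < 0 → new bracket [5.898361, 8.840000]
step 3: c = 6.088121, f(c) = -0.522198 < 0 → new bracket [6.088121, 8.840000]
step 4: c = 6.145854, f(c) = -0.155540 < 0 → new bracket [6.145854, 8.840000]

6.145854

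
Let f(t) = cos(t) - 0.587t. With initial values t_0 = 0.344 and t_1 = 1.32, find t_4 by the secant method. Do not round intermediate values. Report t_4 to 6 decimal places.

f(t_0) = 0.739485, f(t_1) = -0.526665
t_2 = 1.320000 - (-0.526665)·(1.320000 - 0.344000)/(-0.526665 - (0.739485)) = 0.914025; f(t_2) = 0.074030
t_3 = 0.914025 - (0.074030)·(0.914025 - 1.320000)/(0.074030 - (-0.526665)) = 0.964058; f(t_3) = 0.004289
t_4 = 0.964058 - (0.004289)·(0.964058 - 0.914025)/(0.004289 - (0.074030)) = 0.967135; f(t_4) = -0.000048

0.967135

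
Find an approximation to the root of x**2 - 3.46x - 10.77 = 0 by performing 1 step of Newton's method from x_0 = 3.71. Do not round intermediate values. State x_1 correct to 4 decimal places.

6.1955

f'(x) = 2x - 3.46
x_0 = 3.710000: f = -9.842500, f' = 3.960000 → x_1 = 3.710000 - (-9.842500)/(3.960000) = 6.195480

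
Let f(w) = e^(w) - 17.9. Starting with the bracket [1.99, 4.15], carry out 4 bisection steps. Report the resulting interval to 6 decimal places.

[2.800000, 2.935000]

f(1.990000) = -10.584466, f(4.150000) = 45.534000 (opposite signs)
step 1: m = 3.070000, f(m) = 3.641903 > 0 → root in [1.990000, 3.070000]
step 2: m = 2.530000, f(m) = -5.346494 < 0 → root in [2.530000, 3.070000]
step 3: m = 2.800000, f(m) = -1.455353 < 0 → root in [2.800000, 3.070000]
step 4: m = 2.935000, f(m) = 0.921503 > 0 → root in [2.800000, 2.935000]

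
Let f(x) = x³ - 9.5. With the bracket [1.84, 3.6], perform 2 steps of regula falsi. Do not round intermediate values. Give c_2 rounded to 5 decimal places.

f(1.840000) = -3.270496, f(3.600000) = 37.156000
step 1: c = 1.982384, f(c) = -1.709539 < 0 → new bracket [1.982384, 3.600000]
step 2: c = 2.053536, f(c) = -0.840216 < 0 → new bracket [2.053536, 3.600000]

2.05354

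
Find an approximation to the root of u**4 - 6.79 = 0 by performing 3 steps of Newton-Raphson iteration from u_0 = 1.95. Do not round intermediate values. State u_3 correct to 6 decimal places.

Newton update: u ← u − f(u)/f'(u).
f'(u) = 4u**3
u_0 = 1.950000: f = 7.669006, f' = 29.659500 → u_1 = 1.950000 - (7.669006)/(29.659500) = 1.691432
u_1 = 1.691432: f = 1.394985, f' = 19.356347 → u_2 = 1.691432 - (1.394985)/(19.356347) = 1.619363
u_2 = 1.619363: f = 0.086651, f' = 16.986063 → u_3 = 1.619363 - (0.086651)/(16.986063) = 1.614262

1.614262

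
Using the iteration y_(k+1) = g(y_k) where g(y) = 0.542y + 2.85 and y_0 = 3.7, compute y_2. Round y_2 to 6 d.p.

5.481627

y_1 = g(3.700000) = 4.855400
y_2 = g(4.855400) = 5.481627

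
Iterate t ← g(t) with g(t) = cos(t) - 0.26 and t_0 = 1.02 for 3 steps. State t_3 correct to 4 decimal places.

0.5013

t_1 = g(1.020000) = 0.263366
t_2 = g(0.263366) = 0.705519
t_3 = g(0.705519) = 0.501275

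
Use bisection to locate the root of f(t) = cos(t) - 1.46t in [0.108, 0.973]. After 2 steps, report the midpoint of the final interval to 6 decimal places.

0.648625

f(0.108000) = 0.836494, f(0.973000) = -0.857758 (opposite signs)
step 1: m = 0.540500, f(m) = 0.068322 > 0 → root in [0.540500, 0.973000]
step 2: m = 0.756750, f(m) = -0.377784 < 0 → root in [0.540500, 0.756750]
Midpoint of [0.540500, 0.756750] = 0.648625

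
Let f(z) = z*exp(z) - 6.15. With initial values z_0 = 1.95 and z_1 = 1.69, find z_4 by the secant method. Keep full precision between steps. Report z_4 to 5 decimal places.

f(z_0) = 7.555941, f(z_1) = 3.008922
z_2 = 1.690000 - (3.008922)·(1.690000 - 1.950000)/(3.008922 - (7.555941)) = 1.517949; f(z_2) = 0.776183
z_3 = 1.517949 - (0.776183)·(1.517949 - 1.690000)/(0.776183 - (3.008922)) = 1.458138; f(z_3) = 0.116998
z_4 = 1.458138 - (0.116998)·(1.458138 - 1.517949)/(0.116998 - (0.776183)) = 1.447522; f(z_4) = 0.005676

1.44752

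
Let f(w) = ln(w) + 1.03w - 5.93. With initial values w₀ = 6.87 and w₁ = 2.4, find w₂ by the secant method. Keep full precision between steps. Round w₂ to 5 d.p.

f(w_0) = 3.073264, f(w_1) = -2.582531
w_2 = 2.400000 - (-2.582531)·(2.400000 - 6.870000)/(-2.582531 - (3.073264)) = 4.441077; f(w_2) = 0.135206

4.44108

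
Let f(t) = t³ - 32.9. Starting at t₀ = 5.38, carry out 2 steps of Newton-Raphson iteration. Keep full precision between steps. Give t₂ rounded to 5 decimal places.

3.34108

f'(t) = 3t²
t_0 = 5.380000: f = 122.820872, f' = 86.833200 → t_1 = 5.380000 - (122.820872)/(86.833200) = 3.965554
t_1 = 3.965554: f = 29.460790, f' = 47.176856 → t_2 = 3.965554 - (29.460790)/(47.176856) = 3.341079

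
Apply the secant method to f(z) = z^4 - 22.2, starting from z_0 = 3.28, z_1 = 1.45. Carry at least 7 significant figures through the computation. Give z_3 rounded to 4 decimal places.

2.5340

f(z_0) = 93.543171, f(z_1) = -17.779494
z_2 = 1.450000 - (-17.779494)·(1.450000 - 3.280000)/(-17.779494 - (93.543171)) = 1.742272; f(z_2) = -12.985673
z_3 = 1.742272 - (-12.985673)·(1.742272 - 1.450000)/(-12.985673 - (-17.779494)) = 2.533988; f(z_3) = 19.030468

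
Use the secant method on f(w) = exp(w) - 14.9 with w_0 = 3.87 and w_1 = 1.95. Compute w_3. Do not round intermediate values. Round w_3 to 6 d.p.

f(w_0) = 33.042386, f(w_1) = -7.871312
w_2 = 1.950000 - (-7.871312)·(1.950000 - 3.870000)/(-7.871312 - (33.042386)) = 2.319385; f(w_2) = -4.730578
w_3 = 2.319385 - (-4.730578)·(2.319385 - 1.950000)/(-4.730578 - (-7.871312)) = 2.875754; f(w_3) = 2.838796

2.875754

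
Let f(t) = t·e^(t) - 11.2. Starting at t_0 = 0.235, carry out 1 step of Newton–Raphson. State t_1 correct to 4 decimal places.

f'(t) = (t + 1)·e^(t)
t_0 = 0.235000: f = -10.902746, f' = 1.562162 → t_1 = 0.235000 - (-10.902746)/(1.562162) = 7.214266

7.2143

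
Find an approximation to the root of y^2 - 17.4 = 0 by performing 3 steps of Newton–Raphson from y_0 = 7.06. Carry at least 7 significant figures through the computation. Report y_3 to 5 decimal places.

4.17149

Newton update: y ← y − f(y)/f'(y).
f'(y) = 2y
y_0 = 7.060000: f = 32.443600, f' = 14.120000 → y_1 = 7.060000 - (32.443600)/(14.120000) = 4.762295
y_1 = 4.762295: f = 5.279450, f' = 9.524589 → y_2 = 4.762295 - (5.279450)/(9.524589) = 4.207998
y_2 = 4.207998: f = 0.307245, f' = 8.415995 → y_3 = 4.207998 - (0.307245)/(8.415995) = 4.171490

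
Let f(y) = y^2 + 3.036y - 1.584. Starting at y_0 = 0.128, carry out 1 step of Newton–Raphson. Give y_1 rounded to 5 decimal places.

f'(y) = 2y + 3.036
y_0 = 0.128000: f = -1.179008, f' = 3.292000 → y_1 = 0.128000 - (-1.179008)/(3.292000) = 0.486143

0.48614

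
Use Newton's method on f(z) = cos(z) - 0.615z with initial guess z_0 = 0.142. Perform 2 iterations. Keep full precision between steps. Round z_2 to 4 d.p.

0.9649

f'(z) = -sin(z) - 0.615
z_0 = 0.142000: f = 0.902605, f' = -0.756523 → z_1 = 0.142000 - (0.902605)/(-0.756523) = 1.335096
z_1 = 1.335096: f = -0.587560, f' = -1.587351 → z_2 = 1.335096 - (-0.587560)/(-1.587351) = 0.964945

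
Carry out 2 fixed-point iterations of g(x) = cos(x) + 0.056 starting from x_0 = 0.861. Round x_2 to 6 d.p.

0.815873

x_1 = g(0.861000) = 0.707679
x_2 = g(0.707679) = 0.815873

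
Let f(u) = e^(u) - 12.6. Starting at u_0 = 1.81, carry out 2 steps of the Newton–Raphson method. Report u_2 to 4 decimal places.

Newton update: u ← u − f(u)/f'(u).
f'(u) = e^(u)
u_0 = 1.810000: f = -6.489553, f' = 6.110447 → u_1 = 1.810000 - (-6.489553)/(6.110447) = 2.872042
u_1 = 2.872042: f = 5.073072, f' = 17.673072 → u_2 = 2.872042 - (5.073072)/(17.673072) = 2.584991

2.5850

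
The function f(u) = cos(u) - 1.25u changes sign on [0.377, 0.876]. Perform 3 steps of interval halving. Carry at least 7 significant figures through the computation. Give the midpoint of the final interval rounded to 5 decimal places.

0.65769

f(0.377000) = 0.458523, f(0.876000) = -0.454771 (opposite signs)
step 1: m = 0.626500, f(m) = 0.026960 > 0 → root in [0.626500, 0.876000]
step 2: m = 0.751250, f(m) = -0.208226 < 0 → root in [0.626500, 0.751250]
step 3: m = 0.688875, f(m) = -0.089132 < 0 → root in [0.626500, 0.688875]
Midpoint of [0.626500, 0.688875] = 0.657687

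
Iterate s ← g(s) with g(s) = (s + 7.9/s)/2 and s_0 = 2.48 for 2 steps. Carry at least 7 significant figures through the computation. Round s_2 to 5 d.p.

s_1 = g(2.480000) = 2.832742
s_2 = g(2.832742) = 2.810780

2.81078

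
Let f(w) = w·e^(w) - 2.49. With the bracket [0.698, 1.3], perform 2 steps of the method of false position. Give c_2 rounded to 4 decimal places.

0.9414

f(0.698000) = -1.087209, f(1.300000) = 2.280086
step 1: c = 0.892370, f(c) = -0.311809 < 0 → new bracket [0.892370, 1.300000]
step 2: c = 0.941408, f(c) = -0.076616 < 0 → new bracket [0.941408, 1.300000]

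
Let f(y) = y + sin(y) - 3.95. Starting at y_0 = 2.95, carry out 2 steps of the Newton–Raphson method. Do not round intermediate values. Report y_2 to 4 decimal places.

-17266.0892

f'(y) = 1 + cos(y)
y_0 = 2.950000: f = -0.809577, f' = 0.018298 → y_1 = 2.950000 - (-0.809577)/(0.018298) = 47.194526
y_1 = 47.194526: f = 43.173949, f' = 0.002494 → y_2 = 47.194526 - (43.173949)/(0.002494) = -17266.089158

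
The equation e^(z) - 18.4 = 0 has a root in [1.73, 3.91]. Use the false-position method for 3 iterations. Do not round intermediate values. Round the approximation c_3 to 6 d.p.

False-position update: c = (a·f(b) − b·f(a))/(f(b) − f(a)); replace the endpoint whose sign matches f(c).
f(1.730000) = -12.759346, f(3.910000) = 31.498952
step 1: c = 2.358478, f(c) = -7.825154 < 0 → new bracket [2.358478, 3.910000]
step 2: c = 2.667217, f(c) = -4.000154 < 0 → new bracket [2.667217, 3.910000]
step 3: c = 2.807258, f(c) = -1.835560 < 0 → new bracket [2.807258, 3.910000]

2.807258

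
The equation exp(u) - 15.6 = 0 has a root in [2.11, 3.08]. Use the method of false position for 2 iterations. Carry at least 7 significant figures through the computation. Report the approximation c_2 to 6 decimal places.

2.729795

f(2.110000) = -7.351759, f(3.080000) = 6.158402
step 1: c = 2.637840, f(c) = -1.617030 < 0 → new bracket [2.637840, 3.080000]
step 2: c = 2.729795, f(c) = -0.270262 < 0 → new bracket [2.729795, 3.080000]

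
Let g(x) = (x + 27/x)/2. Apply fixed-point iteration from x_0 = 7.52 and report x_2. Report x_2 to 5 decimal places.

x_1 = g(7.520000) = 5.555213
x_2 = g(5.555213) = 5.207756

5.20776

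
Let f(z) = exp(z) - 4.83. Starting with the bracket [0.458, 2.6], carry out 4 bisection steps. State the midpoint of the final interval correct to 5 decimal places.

f(0.458000) = -3.249091, f(2.600000) = 8.633738 (opposite signs)
step 1: m = 1.529000, f(m) = -0.216439 < 0 → root in [1.529000, 2.600000]
step 2: m = 2.064500, f(m) = 3.051356 > 0 → root in [1.529000, 2.064500]
step 3: m = 1.796750, f(m) = 1.200018 > 0 → root in [1.529000, 1.796750]
step 4: m = 1.662875, f(m) = 0.444453 > 0 → root in [1.529000, 1.662875]
Midpoint of [1.529000, 1.662875] = 1.595938

1.59594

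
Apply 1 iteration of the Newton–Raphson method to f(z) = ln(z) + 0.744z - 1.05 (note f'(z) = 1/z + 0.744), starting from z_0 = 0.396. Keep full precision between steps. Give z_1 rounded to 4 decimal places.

z_0 = 0.396000: f = -1.681717, f' = 3.269253 → z_1 = 0.396000 - (-1.681717)/(3.269253) = 0.910404

0.9104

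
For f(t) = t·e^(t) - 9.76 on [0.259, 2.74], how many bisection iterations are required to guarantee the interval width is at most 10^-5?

Initial width b − a = 2.74 − 0.259 = 2.481000.
After n steps the width is (b−a)/2^n; need (b−a)/2^n ≤ 10^-5.
So n ≥ log₂(2.481000/10^-5) = log₂(248100.0000) ≈ 17.9206.
Hence n = 18.

18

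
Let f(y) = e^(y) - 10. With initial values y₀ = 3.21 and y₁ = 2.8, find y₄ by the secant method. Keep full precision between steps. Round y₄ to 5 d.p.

f(y_0) = 14.779086, f(y_1) = 6.444647
y_2 = 2.800000 - (6.444647)·(2.800000 - 3.210000)/(6.444647 - (14.779086)) = 2.482965; f(y_2) = 1.976728
y_3 = 2.482965 - (1.976728)·(2.482965 - 2.800000)/(1.976728 - (6.444647)) = 2.342701; f(y_3) = 0.409312
y_4 = 2.342701 - (0.409312)·(2.342701 - 2.482965)/(0.409312 - (1.976728)) = 2.306072; f(y_4) = 0.034933

2.30607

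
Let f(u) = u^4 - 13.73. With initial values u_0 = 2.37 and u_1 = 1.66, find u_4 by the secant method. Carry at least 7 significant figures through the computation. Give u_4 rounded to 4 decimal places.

f(u_0) = 17.819566, f(u_1) = -6.136669
u_2 = 1.660000 - (-6.136669)·(1.660000 - 2.370000)/(-6.136669 - (17.819566)) = 1.841875; f(u_2) = -2.220925
u_3 = 1.841875 - (-2.220925)·(1.841875 - 1.660000)/(-2.220925 - (-6.136669)) = 1.945030; f(u_3) = 0.582168
u_4 = 1.945030 - (0.582168)·(1.945030 - 1.841875)/(0.582168 - (-2.220925)) = 1.923606; f(u_4) = -0.038072

1.9236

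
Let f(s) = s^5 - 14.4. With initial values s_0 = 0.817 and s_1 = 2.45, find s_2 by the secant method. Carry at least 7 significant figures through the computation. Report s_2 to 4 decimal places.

1.0777

Secant update: s_(k+1) = s_k − f(s_k)·(s_k − s_(k-1))/(f(s_k) − f(s_(k-1))).
f(s_0) = -14.035993, f(s_1) = 73.873515
s_2 = 2.450000 - (73.873515)·(2.450000 - 0.817000)/(73.873515 - (-14.035993)) = 1.077731; f(s_2) = -12.946039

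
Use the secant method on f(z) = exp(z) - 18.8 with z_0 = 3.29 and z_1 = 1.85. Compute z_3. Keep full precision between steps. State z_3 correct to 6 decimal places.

Secant update: z_(k+1) = z_k − f(z_k)·(z_k − z_(k-1))/(f(z_k) − f(z_(k-1))).
f(z_0) = 8.042864, f(z_1) = -12.440180
z_2 = 1.850000 - (-12.440180)·(1.850000 - 3.290000)/(-12.440180 - (8.042864)) = 2.724570; f(z_2) = -3.550142
z_3 = 2.724570 - (-3.550142)·(2.724570 - 1.850000)/(-3.550142 - (-12.440180)) = 3.073820; f(z_3) = 2.824360

3.073820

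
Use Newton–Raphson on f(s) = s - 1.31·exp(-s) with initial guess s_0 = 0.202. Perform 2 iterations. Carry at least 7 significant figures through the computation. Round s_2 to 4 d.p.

f'(s) = 1 + 1.31·exp(-s)
s_0 = 0.202000: f = -0.868394, f' = 2.070394 → s_1 = 0.202000 - (-0.868394)/(2.070394) = 0.621434
s_1 = 0.621434: f = -0.082263, f' = 1.703697 → s_2 = 0.621434 - (-0.082263)/(1.703697) = 0.669719

0.6697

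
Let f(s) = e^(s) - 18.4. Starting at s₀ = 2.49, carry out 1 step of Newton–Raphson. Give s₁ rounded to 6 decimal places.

3.015543

f'(s) = e^(s)
s_0 = 2.490000: f = -6.338724, f' = 12.061276 → s_1 = 2.490000 - (-6.338724)/(12.061276) = 3.015543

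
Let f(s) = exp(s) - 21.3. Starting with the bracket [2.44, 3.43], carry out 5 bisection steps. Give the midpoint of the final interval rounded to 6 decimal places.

f(2.440000) = -9.826959, f(3.430000) = 9.576643 (opposite signs)
step 1: m = 2.935000, f(m) = -2.478497 < 0 → root in [2.935000, 3.430000]
step 2: m = 3.182500, f(m) = 2.806946 > 0 → root in [2.935000, 3.182500]
step 3: m = 3.058750, f(m) = 0.000914 > 0 → root in [2.935000, 3.058750]
step 4: m = 2.996875, f(m) = -1.277132 < 0 → root in [2.996875, 3.058750]
step 5: m = 3.027813, f(m) = -0.647993 < 0 → root in [3.027813, 3.058750]
Midpoint of [3.027813, 3.058750] = 3.043281

3.043281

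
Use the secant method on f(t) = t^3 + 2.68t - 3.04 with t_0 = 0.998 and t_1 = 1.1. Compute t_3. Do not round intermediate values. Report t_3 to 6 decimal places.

Secant update: t_(k+1) = t_k − f(t_k)·(t_k − t_(k-1))/(f(t_k) − f(t_(k-1))).
f(t_0) = 0.628652, f(t_1) = 1.239000
t_2 = 1.100000 - (1.239000)·(1.100000 - 0.998000)/(1.239000 - (0.628652)) = 0.892941; f(t_2) = 0.065063
t_3 = 0.892941 - (0.065063)·(0.892941 - 1.100000)/(0.065063 - (1.239000)) = 0.881465; f(t_3) = 0.007209

0.881465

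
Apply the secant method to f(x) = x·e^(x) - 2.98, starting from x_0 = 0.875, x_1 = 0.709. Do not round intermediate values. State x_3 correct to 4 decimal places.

1.0327

f(x_0) = -0.880984, f(x_1) = -1.539342
x_2 = 0.709000 - (-1.539342)·(0.709000 - 0.875000)/(-1.539342 - (-0.880984)) = 1.097134; f(x_2) = 0.306538
x_3 = 1.097134 - (0.306538)·(1.097134 - 0.709000)/(0.306538 - (-1.539342)) = 1.032678; f(x_3) = -0.079645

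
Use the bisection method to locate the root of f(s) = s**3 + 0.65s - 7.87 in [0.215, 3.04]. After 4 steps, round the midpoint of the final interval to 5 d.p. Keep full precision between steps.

1.89234

f(0.215000) = -7.720312, f(3.040000) = 22.200464 (opposite signs)
step 1: m = 1.627500, f(m) = -2.501274 < 0 → root in [1.627500, 3.040000]
step 2: m = 2.333750, f(m) = 6.357448 > 0 → root in [1.627500, 2.333750]
step 3: m = 1.980625, f(m) = 1.187151 > 0 → root in [1.627500, 1.980625]
step 4: m = 1.804063, f(m) = -0.825783 < 0 → root in [1.804063, 1.980625]
Midpoint of [1.804063, 1.980625] = 1.892344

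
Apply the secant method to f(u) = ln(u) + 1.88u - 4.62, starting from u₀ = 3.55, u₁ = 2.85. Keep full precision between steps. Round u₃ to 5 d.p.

2.07146

f(u_0) = 3.320948, f(u_1) = 1.785319
u_2 = 2.850000 - (1.785319)·(2.850000 - 3.550000)/(1.785319 - (3.320948)) = 2.036181; f(u_2) = -0.080903
u_3 = 2.036181 - (-0.080903)·(2.036181 - 2.850000)/(-0.080903 - (1.785319)) = 2.071461; f(u_3) = 0.002602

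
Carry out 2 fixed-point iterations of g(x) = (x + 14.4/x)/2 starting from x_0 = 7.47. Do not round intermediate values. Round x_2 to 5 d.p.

3.88172

x_1 = g(7.470000) = 4.698855
x_2 = g(4.698855) = 3.881716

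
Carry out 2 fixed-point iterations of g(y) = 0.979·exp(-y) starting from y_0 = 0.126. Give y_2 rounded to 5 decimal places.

y_1 = g(0.126000) = 0.863101
y_2 = g(0.863101) = 0.412993

0.41299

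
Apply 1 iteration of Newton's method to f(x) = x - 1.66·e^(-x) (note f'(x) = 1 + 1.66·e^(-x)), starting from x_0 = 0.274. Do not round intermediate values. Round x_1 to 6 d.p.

x_0 = 0.274000: f = -0.988151, f' = 2.262151 → x_1 = 0.274000 - (-0.988151)/(2.262151) = 0.710819

0.710819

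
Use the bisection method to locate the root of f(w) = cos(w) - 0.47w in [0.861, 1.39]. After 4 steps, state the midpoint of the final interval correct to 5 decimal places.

f(0.861000) = 0.247009, f(1.390000) = -0.473487 (opposite signs)
step 1: m = 1.125500, f(m) = -0.098260 < 0 → root in [0.861000, 1.125500]
step 2: m = 0.993250, f(m) = 0.079142 > 0 → root in [0.993250, 1.125500]
step 3: m = 1.059375, f(m) = -0.008489 < 0 → root in [0.993250, 1.059375]
step 4: m = 1.026312, f(m) = 0.035610 > 0 → root in [1.026312, 1.059375]
Midpoint of [1.026312, 1.059375] = 1.042844

1.04284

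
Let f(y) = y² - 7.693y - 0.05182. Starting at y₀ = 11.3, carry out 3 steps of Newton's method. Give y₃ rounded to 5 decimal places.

7.70054

Newton update: y ← y − f(y)/f'(y).
f'(y) = 2y - 7.693
y_0 = 11.300000: f = 40.707280, f' = 14.907000 → y_1 = 11.300000 - (40.707280)/(14.907000) = 8.569251
y_1 = 8.569251: f = 7.456992, f' = 9.445501 → y_2 = 8.569251 - (7.456992)/(9.445501) = 7.779775
y_2 = 7.779775: f = 0.623272, f' = 7.866550 → y_3 = 7.779775 - (0.623272)/(7.866550) = 7.700545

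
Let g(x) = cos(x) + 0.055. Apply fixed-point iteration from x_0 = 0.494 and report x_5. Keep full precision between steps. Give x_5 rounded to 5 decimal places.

0.81110

x_1 = g(0.494000) = 0.935443
x_2 = g(0.935443) = 0.648462
x_3 = g(0.648462) = 0.852014
x_4 = g(0.852014) = 0.713469
x_5 = g(0.713469) = 0.811096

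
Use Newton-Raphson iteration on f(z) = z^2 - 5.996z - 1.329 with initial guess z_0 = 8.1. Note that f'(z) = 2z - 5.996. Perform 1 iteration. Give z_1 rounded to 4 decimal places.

Newton update: z ← z − f(z)/f'(z).
z_0 = 8.100000: f = 15.713400, f' = 10.204000 → z_1 = 8.100000 - (15.713400)/(10.204000) = 6.560074

6.5601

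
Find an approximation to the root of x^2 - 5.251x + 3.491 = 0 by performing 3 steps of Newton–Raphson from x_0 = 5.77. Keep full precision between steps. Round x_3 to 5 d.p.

4.47010

Newton update: x ← x − f(x)/f'(x).
f'(x) = 2x - 5.251
x_0 = 5.770000: f = 6.485630, f' = 6.289000 → x_1 = 5.770000 - (6.485630)/(6.289000) = 4.738734
x_1 = 4.738734: f = 1.063509, f' = 4.226469 → x_2 = 4.738734 - (1.063509)/(4.226469) = 4.487104
x_2 = 4.487104: f = 0.063318, f' = 3.723207 → x_3 = 4.487104 - (0.063318)/(3.723207) = 4.470097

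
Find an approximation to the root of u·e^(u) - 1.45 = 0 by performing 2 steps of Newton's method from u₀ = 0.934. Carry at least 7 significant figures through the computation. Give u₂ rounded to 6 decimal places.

f'(u) = (u + 1)·e^(u)
u_0 = 0.934000: f = 0.926719, f' = 4.921387 → u_1 = 0.934000 - (0.926719)/(4.921387) = 0.745695
u_1 = 0.745695: f = 0.121857, f' = 3.679764 → u_2 = 0.745695 - (0.121857)/(3.679764) = 0.712580

0.712580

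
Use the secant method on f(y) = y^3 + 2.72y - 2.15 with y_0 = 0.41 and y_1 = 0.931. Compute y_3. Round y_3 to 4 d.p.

0.6725

f(y_0) = -0.965879, f(y_1) = 1.189274
y_2 = 0.931000 - (1.189274)·(0.931000 - 0.410000)/(1.189274 - (-0.965879)) = 0.643498; f(y_2) = -0.133222
y_3 = 0.643498 - (-0.133222)·(0.643498 - 0.931000)/(-0.133222 - (1.189274)) = 0.672459; f(y_3) = -0.016825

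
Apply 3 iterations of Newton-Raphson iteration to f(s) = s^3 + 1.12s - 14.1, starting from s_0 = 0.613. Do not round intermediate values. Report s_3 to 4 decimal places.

3.1116

f'(s) = 3s^2 + 1.12
s_0 = 0.613000: f = -13.183094, f' = 2.247307 → s_1 = 0.613000 - (-13.183094)/(2.247307) = 6.479174
s_1 = 6.479174: f = 265.150412, f' = 127.059082 → s_2 = 6.479174 - (265.150412)/(127.059082) = 4.392346
s_2 = 4.392346: f = 75.559666, f' = 58.998115 → s_3 = 4.392346 - (75.559666)/(58.998115) = 3.111633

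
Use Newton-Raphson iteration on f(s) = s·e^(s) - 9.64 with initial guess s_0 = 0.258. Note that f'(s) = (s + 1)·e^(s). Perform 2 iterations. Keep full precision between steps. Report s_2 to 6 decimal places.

5.120201

s_0 = 0.258000: f = -9.306061, f' = 1.628278 → s_1 = 0.258000 - (-9.306061)/(1.628278) = 5.973277
s_1 = 5.973277: f = 2336.606956, f' = 2739.037561 → s_2 = 5.973277 - (2336.606956)/(2739.037561) = 5.120201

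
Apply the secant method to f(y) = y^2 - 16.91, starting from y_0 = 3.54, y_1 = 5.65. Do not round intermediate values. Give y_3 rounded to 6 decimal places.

4.096945

Secant update: y_(k+1) = y_k − f(y_k)·(y_k − y_(k-1))/(f(y_k) − f(y_(k-1))).
f(y_0) = -4.378400, f(y_1) = 15.012500
y_2 = 5.650000 - (15.012500)·(5.650000 - 3.540000)/(15.012500 - (-4.378400)) = 4.016431; f(y_2) = -0.778283
y_3 = 4.016431 - (-0.778283)·(4.016431 - 5.650000)/(-0.778283 - (15.012500)) = 4.096945; f(y_3) = -0.125043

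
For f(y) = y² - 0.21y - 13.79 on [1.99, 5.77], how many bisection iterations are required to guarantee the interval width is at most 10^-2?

Initial width b − a = 5.77 − 1.99 = 3.780000.
After n steps the width is (b−a)/2^n; need (b−a)/2^n ≤ 10^-2.
So n ≥ log₂(3.780000/10^-2) = log₂(378.0000) ≈ 8.5622.
Hence n = 9.

9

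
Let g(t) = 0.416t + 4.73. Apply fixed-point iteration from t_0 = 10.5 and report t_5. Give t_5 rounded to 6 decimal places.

t_1 = g(10.500000) = 9.098000
t_2 = g(9.098000) = 8.514768
t_3 = g(8.514768) = 8.272143
t_4 = g(8.272143) = 8.171212
t_5 = g(8.171212) = 8.129224

8.129224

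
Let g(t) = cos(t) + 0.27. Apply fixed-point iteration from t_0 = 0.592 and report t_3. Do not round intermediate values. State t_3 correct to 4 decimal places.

1.0193

t_1 = g(0.592000) = 1.099826
t_2 = g(1.099826) = 0.723751
t_3 = g(0.723751) = 1.019327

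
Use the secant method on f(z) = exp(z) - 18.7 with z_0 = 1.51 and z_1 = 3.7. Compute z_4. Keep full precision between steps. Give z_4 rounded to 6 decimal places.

2.991208

f(z_0) = -14.173269, f(z_1) = 21.747304
z_2 = 3.700000 - (21.747304)·(3.700000 - 1.510000)/(21.747304 - (-14.173269)) = 2.374114; f(z_2) = -7.958511
z_3 = 2.374114 - (-7.958511)·(2.374114 - 3.700000)/(-7.958511 - (21.747304)) = 2.729333; f(z_3) = -3.377336
z_4 = 2.729333 - (-3.377336)·(2.729333 - 2.374114)/(-3.377336 - (-7.958511)) = 2.991208; f(z_4) = 1.209719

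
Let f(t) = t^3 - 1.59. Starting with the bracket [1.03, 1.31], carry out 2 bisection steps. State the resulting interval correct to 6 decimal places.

f(1.030000) = -0.497273, f(1.310000) = 0.658091 (opposite signs)
step 1: m = 1.170000, f(m) = 0.011613 > 0 → root in [1.030000, 1.170000]
step 2: m = 1.100000, f(m) = -0.259000 < 0 → root in [1.100000, 1.170000]

[1.100000, 1.170000]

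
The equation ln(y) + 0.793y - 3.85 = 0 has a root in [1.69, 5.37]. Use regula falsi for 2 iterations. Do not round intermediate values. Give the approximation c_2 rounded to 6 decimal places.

3.349327

f(1.690000) = -1.985101, f(5.370000) = 2.089238
step 1: c = 3.482971, f(c) = 0.159882 > 0 → new bracket [1.690000, 3.482971]
step 2: c = 3.349327, f(c) = 0.014776 > 0 → new bracket [1.690000, 3.349327]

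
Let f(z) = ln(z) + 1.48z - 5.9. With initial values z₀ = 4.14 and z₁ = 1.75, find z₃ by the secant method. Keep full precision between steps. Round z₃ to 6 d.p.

Secant update: z_(k+1) = z_k − f(z_k)·(z_k − z_(k-1))/(f(z_k) − f(z_(k-1))).
f(z_0) = 1.647896, f(z_1) = -2.750384
z_2 = 1.750000 - (-2.750384)·(1.750000 - 4.140000)/(-2.750384 - (1.647896)) = 3.244543; f(z_2) = 0.078898
z_3 = 3.244543 - (0.078898)·(3.244543 - 1.750000)/(0.078898 - (-2.750384)) = 3.202866; f(z_3) = 0.004287

3.202866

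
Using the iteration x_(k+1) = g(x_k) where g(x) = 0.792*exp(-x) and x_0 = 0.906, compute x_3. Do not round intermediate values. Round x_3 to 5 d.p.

x_1 = g(0.906000) = 0.320077
x_2 = g(0.320077) = 0.575066
x_3 = g(0.575066) = 0.445633

0.44563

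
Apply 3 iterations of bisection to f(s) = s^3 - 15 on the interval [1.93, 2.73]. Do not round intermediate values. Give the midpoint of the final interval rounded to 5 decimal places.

f(1.930000) = -7.810943, f(2.730000) = 5.346417 (opposite signs)
step 1: m = 2.330000, f(m) = -2.350663 < 0 → root in [2.330000, 2.730000]
step 2: m = 2.530000, f(m) = 1.194277 > 0 → root in [2.330000, 2.530000]
step 3: m = 2.430000, f(m) = -0.651093 < 0 → root in [2.430000, 2.530000]
Midpoint of [2.430000, 2.530000] = 2.480000

2.48000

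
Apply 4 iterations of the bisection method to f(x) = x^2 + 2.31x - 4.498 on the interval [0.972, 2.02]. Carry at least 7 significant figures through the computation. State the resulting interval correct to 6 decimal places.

f(0.972000) = -1.307896, f(2.020000) = 4.248600 (opposite signs)
step 1: m = 1.496000, f(m) = 1.195776 > 0 → root in [0.972000, 1.496000]
step 2: m = 1.234000, f(m) = -0.124704 < 0 → root in [1.234000, 1.496000]
step 3: m = 1.365000, f(m) = 0.518375 > 0 → root in [1.234000, 1.365000]
step 4: m = 1.299500, f(m) = 0.192545 > 0 → root in [1.234000, 1.299500]

[1.234000, 1.299500]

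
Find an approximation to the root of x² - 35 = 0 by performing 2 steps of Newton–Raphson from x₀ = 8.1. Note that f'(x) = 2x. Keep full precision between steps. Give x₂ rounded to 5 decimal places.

5.92306

x_0 = 8.100000: f = 30.610000, f' = 16.200000 → x_1 = 8.100000 - (30.610000)/(16.200000) = 6.210494
x_1 = 6.210494: f = 3.570234, f' = 12.420988 → x_2 = 6.210494 - (3.570234)/(12.420988) = 5.923058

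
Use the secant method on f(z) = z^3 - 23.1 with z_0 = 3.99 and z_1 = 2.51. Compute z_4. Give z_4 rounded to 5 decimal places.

2.84739

f(z_0) = 40.421199, f(z_1) = -7.286749
z_2 = 2.510000 - (-7.286749)·(2.510000 - 3.990000)/(-7.286749 - (40.421199)) = 2.736050; f(z_2) = -2.618010
z_3 = 2.736050 - (-2.618010)·(2.736050 - 2.510000)/(-2.618010 - (-7.286749)) = 2.862808; f(z_3) = 0.362639
z_4 = 2.862808 - (0.362639)·(2.862808 - 2.736050)/(0.362639 - (-2.618010)) = 2.847386; f(z_4) = -0.014502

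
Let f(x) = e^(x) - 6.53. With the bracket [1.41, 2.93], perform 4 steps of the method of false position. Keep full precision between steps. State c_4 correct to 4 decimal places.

f(1.410000) = -2.434045, f(2.930000) = 12.197630
step 1: c = 1.662859, f(c) = -1.255632 < 0 → new bracket [1.662859, 2.930000]
step 2: c = 1.781125, f(c) = -0.593470 < 0 → new bracket [1.781125, 2.930000]
step 3: c = 1.834429, f(c) = -0.268441 < 0 → new bracket [1.834429, 2.930000]
step 4: c = 1.858021, f(c) = -0.118964 < 0 → new bracket [1.858021, 2.930000]

1.8580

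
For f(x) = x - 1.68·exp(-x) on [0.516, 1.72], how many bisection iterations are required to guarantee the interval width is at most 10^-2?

Initial width b − a = 1.72 − 0.516 = 1.204000.
After n steps the width is (b−a)/2^n; need (b−a)/2^n ≤ 10^-2.
So n ≥ log₂(1.204000/10^-2) = log₂(120.4000) ≈ 6.9117.
Hence n = 7.

7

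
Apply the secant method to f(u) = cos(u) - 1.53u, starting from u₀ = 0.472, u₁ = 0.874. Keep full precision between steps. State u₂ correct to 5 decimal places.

0.55040

Secant update: u_(k+1) = u_k − f(u_k)·(u_k − u_(k-1))/(f(u_k) − f(u_(k-1))).
f(u_0) = 0.168501, f(u_1) = -0.695456
u_2 = 0.874000 - (-0.695456)·(0.874000 - 0.472000)/(-0.695456 - (0.168501)) = 0.550404; f(u_2) = 0.010196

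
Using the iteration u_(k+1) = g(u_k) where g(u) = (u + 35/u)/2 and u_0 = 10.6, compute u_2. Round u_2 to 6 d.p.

5.993116

u_1 = g(10.600000) = 6.950943
u_2 = g(6.950943) = 5.993116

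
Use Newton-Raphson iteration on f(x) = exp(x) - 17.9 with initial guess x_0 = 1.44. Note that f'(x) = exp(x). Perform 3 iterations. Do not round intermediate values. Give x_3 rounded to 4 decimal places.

3.2290

Newton update: x ← x − f(x)/f'(x).
x_0 = 1.440000: f = -13.679304, f' = 4.220696 → x_1 = 1.440000 - (-13.679304)/(4.220696) = 4.681007
x_1 = 4.681007: f = 89.978639, f' = 107.878639 → x_2 = 4.681007 - (89.978639)/(107.878639) = 3.846934
x_2 = 3.846934: f = 28.949207, f' = 46.849207 → x_3 = 3.846934 - (28.949207)/(46.849207) = 3.229011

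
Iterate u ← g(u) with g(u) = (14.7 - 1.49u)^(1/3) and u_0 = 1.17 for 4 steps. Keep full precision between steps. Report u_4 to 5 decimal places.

u_1 = g(1.170000) = 2.348721
u_2 = g(2.348721) = 2.237405
u_3 = g(2.237405) = 2.248395
u_4 = g(2.248395) = 2.247315

2.24731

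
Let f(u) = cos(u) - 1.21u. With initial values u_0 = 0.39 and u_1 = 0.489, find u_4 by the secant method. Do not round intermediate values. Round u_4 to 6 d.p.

f(u_0) = 0.453009, f(u_1) = 0.291113
u_2 = 0.489000 - (0.291113)·(0.489000 - 0.390000)/(0.291113 - (0.453009)) = 0.667017; f(u_2) = -0.021419
u_3 = 0.667017 - (-0.021419)·(0.667017 - 0.489000)/(-0.021419 - (0.291113)) = 0.654816; f(u_3) = 0.000832
u_4 = 0.654816 - (0.000832)·(0.654816 - 0.667017)/(0.000832 - (-0.021419)) = 0.655273; f(u_4) = 0.000002

0.655273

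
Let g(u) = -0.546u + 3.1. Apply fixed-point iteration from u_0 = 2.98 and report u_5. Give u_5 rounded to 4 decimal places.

1.9579

u_1 = g(2.980000) = 1.472920
u_2 = g(1.472920) = 2.295786
u_3 = g(2.295786) = 1.846501
u_4 = g(1.846501) = 2.091810
u_5 = g(2.091810) = 1.957871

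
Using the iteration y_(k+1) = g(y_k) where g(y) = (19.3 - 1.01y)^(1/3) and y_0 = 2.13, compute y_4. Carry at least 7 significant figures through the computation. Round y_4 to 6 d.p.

2.556955

y_1 = g(2.130000) = 2.578757
y_2 = g(2.578757) = 2.555835
y_3 = g(2.555835) = 2.557016
y_4 = g(2.557016) = 2.556955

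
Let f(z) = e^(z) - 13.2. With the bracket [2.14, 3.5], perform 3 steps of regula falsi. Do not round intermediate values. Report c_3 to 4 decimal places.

2.5519

f(2.140000) = -4.700562, f(3.500000) = 19.915452
step 1: c = 2.399699, f(c) = -2.180136 < 0 → new bracket [2.399699, 3.500000]
step 2: c = 2.508264, f(c) = -0.916409 < 0 → new bracket [2.508264, 3.500000]
step 3: c = 2.551892, f(c) = -0.368649 < 0 → new bracket [2.551892, 3.500000]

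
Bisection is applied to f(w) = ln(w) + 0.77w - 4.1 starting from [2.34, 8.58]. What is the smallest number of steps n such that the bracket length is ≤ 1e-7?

26

Initial width b − a = 8.58 − 2.34 = 6.240000.
After n steps the width is (b−a)/2^n; need (b−a)/2^n ≤ 1e-7.
So n ≥ log₂(6.240000/1e-7) = log₂(62400000.0000) ≈ 25.8950.
Hence n = 26.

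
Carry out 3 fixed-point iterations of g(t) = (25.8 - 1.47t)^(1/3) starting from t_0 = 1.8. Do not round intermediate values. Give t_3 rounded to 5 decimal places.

2.78948

t_1 = g(1.800000) = 2.850200
t_2 = g(2.850200) = 2.785392
t_3 = g(2.785392) = 2.789479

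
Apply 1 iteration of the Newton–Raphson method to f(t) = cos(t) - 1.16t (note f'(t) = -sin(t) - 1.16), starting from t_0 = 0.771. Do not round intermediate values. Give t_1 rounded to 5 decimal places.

t_0 = 0.771000: f = -0.177146, f' = -1.856853 → t_1 = 0.771000 - (-0.177146)/(-1.856853) = 0.675599

0.67560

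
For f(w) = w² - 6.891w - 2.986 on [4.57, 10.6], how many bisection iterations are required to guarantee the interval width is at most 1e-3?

Initial width b − a = 10.6 − 4.57 = 6.030000.
After n steps the width is (b−a)/2^n; need (b−a)/2^n ≤ 1e-3.
So n ≥ log₂(6.030000/1e-3) = log₂(6030.0000) ≈ 12.5579.
Hence n = 13.

13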